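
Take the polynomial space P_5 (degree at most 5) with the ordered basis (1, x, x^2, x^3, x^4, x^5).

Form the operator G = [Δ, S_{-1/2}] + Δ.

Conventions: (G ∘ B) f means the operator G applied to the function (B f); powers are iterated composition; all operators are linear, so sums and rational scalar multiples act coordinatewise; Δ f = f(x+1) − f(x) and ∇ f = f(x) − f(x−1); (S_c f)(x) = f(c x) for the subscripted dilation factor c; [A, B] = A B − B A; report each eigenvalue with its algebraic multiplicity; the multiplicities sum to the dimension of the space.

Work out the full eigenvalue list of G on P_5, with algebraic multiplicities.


image of 1: 0
image of x: -1/2
image of x^2: (7/2)x + 1/4
image of x^3: (15/8)x^2 + (33/8)x - 1/8
image of x^4: (19/4)x^3 + (39/8)x^2 + (25/4)x + 1/16
image of x^5: (145/32)x^4 + (175/16)x^3 + (115/16)x^2 + (235/32)x - 1/32
the matrix is upper triangular; its diagonal is (0, 0, 0, 0, 0, 0)
for a triangular matrix the eigenvalues are the diagonal entries, with algebraic multiplicity their repetition count

λ = 0 (multiplicity 6)


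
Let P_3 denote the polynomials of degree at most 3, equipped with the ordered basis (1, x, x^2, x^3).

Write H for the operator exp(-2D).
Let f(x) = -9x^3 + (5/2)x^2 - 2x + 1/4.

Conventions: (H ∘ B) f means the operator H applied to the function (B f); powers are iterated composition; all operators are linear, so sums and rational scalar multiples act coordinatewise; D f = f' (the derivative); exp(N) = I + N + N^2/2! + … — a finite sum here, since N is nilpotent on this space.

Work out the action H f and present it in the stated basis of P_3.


order-1 term: 54x^2 - 10x + 4
order-2 term: -108x + 10
order-3 term: 72
the series for exp(-2D) f terminates at order 3
exp(-2D) f = -9x^3 + (113/2)x^2 - 120x + 345/4

the result is g(x) = -9x^3 + (113/2)x^2 - 120x + 345/4


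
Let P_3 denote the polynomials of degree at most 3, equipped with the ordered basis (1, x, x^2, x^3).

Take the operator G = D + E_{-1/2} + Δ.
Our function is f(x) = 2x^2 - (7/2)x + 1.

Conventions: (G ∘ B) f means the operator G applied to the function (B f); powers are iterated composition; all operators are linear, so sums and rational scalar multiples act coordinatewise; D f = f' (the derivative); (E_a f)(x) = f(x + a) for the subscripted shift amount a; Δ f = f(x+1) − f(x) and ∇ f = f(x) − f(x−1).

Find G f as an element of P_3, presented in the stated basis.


D f = 4x - 7/2
E_{-1/2} f = 2x^2 - (11/2)x + 13/4
Δ f = 4x - 3/2
(D + E_{-1/2} + Δ) f = 2x^2 + (5/2)x - 7/4

the image equals g(x) = 2x^2 + (5/2)x - 7/4


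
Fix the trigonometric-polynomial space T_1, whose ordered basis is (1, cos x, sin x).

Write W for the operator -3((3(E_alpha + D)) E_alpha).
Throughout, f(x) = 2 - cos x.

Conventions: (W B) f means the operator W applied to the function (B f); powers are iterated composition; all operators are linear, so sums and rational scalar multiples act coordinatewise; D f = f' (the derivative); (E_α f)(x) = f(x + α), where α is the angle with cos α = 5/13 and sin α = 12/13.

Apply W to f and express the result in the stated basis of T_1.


E_alpha f = 2 - (5/13)cos x + (12/13)sin x
E_alpha E_alpha f = 2 + (119/169)cos x + (120/169)sin x
D E_alpha f = (12/13)cos x + (5/13)sin x
(E_alpha + D) E_alpha f = 2 + (275/169)cos x + (185/169)sin x
(3(E_alpha + D)) E_alpha f = 6 + (825/169)cos x + (555/169)sin x
(-3((3(E_alpha + D)) E_alpha)) f = -18 - (2475/169)cos x - (1665/169)sin x

the image equals g(x) = -18 - (2475/169)cos x - (1665/169)sin x


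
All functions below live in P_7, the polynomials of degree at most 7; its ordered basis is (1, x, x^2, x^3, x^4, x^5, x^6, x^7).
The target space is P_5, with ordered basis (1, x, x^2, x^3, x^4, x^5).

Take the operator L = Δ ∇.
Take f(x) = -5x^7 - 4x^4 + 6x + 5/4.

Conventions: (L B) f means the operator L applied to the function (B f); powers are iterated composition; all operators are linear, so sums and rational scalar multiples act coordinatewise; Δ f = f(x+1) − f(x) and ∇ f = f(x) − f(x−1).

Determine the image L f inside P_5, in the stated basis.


∇ f = -35x^6 + 105x^5 - 175x^4 + 159x^3 - 81x^2 + 19x + 5
Δ ∇ f = -210x^5 - 350x^3 - 48x^2 - 70x - 8

the image equals g(x) = -210x^5 - 350x^3 - 48x^2 - 70x - 8


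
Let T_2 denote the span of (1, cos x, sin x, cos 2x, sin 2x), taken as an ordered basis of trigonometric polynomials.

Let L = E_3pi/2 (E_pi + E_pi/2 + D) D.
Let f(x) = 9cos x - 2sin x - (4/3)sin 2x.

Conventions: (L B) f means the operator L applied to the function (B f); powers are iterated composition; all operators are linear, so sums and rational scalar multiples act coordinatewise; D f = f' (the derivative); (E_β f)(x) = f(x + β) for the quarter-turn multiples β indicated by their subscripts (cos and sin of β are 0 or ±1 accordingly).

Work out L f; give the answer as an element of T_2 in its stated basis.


D f = -2cos x - 9sin x - (8/3)cos 2x
E_pi D f = 2cos x + 9sin x - (8/3)cos 2x
E_pi/2 D f = -9cos x + 2sin x + (8/3)cos 2x
D D f = -9cos x + 2sin x + (16/3)sin 2x
(E_pi + E_pi/2 + D) D f = -16cos x + 13sin x + (16/3)sin 2x
E_3pi/2 ((E_pi + E_pi/2 + D) D) f = -13cos x - 16sin x - (16/3)sin 2x

the result is g(x) = -13cos x - 16sin x - (16/3)sin 2x


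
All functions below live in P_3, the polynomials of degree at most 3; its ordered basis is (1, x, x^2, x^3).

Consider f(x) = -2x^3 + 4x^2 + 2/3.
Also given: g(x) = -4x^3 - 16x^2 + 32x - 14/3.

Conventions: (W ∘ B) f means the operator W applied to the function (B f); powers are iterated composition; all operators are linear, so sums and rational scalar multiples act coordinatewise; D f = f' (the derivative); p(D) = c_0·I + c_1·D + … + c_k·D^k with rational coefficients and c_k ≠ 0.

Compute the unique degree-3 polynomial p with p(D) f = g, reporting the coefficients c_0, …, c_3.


c_0 = 2, c_1 = 4, c_2 = 0, c_3 = 1/2

D^0 f = -2x^3 + 4x^2 + 2/3
D^1 f = -6x^2 + 8x
D^2 f = -12x + 8
D^3 f = -12
matching coefficients of g against c_0 f + c_1 Df + … from the top degree down determines the c_i
solution: c_0 = 2, c_1 = 4, c_2 = 0, c_3 = 1/2


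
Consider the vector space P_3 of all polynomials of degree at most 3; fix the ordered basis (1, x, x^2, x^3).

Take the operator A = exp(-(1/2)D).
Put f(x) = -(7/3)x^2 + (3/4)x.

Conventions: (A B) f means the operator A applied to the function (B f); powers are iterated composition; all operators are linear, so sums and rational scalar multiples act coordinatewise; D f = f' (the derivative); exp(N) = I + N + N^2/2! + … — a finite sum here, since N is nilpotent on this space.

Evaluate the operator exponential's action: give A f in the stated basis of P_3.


g(x) = -(7/3)x^2 + (37/12)x - 23/24

order-1 term: (7/3)x - 3/8
order-2 term: -7/12
the series for exp(-(1/2)D) f terminates at order 2
exp(-(1/2)D) f = -(7/3)x^2 + (37/12)x - 23/24


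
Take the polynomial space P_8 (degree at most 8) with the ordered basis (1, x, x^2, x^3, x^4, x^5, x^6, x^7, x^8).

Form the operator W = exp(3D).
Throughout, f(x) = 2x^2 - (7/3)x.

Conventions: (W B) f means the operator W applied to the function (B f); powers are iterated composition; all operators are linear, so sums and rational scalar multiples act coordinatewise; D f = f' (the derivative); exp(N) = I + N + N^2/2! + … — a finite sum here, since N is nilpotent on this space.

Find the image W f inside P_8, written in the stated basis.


g(x) = 2x^2 + (29/3)x + 11

order-1 term: 12x - 7
order-2 term: 18
the series for exp(3D) f terminates at order 2
exp(3D) f = 2x^2 + (29/3)x + 11


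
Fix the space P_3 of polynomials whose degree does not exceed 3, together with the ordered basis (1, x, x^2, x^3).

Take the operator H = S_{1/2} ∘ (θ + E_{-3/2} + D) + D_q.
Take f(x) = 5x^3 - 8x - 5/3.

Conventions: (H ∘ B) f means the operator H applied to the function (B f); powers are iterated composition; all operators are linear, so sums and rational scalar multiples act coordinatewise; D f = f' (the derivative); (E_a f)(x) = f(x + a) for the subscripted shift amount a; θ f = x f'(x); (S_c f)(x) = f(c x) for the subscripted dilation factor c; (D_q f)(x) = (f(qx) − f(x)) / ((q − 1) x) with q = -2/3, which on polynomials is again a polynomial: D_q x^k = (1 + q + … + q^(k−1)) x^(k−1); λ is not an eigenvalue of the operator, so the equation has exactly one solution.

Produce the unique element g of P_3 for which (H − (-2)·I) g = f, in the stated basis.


g(x) = 2x^3 - (29/99)x^2 - (17581/3564)x + 58513/21384

write g with unknown coordinates in the stated basis and equate coefficients in (H − (-2)·I) g = f
solving from the highest basis element down gives g = 2x^3 - (29/99)x^2 - (17581/3564)x + 58513/21384
check: H g = x^3 + (58/99)x^2 + (3325/1782)x - 76333/10692
so H g − (-2)·g = 5x^3 - 8x - 5/3 = f ✓


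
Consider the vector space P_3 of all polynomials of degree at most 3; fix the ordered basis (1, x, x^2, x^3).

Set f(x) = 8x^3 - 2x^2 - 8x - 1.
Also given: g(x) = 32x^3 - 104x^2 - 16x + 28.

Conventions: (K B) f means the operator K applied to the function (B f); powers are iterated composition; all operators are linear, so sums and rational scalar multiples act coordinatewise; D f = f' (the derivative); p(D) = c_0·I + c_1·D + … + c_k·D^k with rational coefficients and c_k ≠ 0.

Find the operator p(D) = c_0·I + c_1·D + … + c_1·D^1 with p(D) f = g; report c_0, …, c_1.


c_0 = 4, c_1 = -4

D^0 f = 8x^3 - 2x^2 - 8x - 1
D^1 f = 24x^2 - 4x - 8
matching coefficients of g against c_0 f + c_1 Df + … from the top degree down determines the c_i
solution: c_0 = 4, c_1 = -4


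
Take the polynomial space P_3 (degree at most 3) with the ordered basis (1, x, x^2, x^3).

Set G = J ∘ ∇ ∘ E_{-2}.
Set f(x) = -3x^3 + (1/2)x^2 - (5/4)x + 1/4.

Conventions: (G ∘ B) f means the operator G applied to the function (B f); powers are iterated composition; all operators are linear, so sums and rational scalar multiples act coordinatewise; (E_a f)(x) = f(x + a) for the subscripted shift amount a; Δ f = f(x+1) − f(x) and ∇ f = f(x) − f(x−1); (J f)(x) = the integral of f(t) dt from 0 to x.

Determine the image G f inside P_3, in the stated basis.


E_{-2} f = -3x^3 + (37/2)x^2 - (157/4)x + 115/4
∇ E_{-2} f = -9x^2 + 46x - 243/4
J ∇ E_{-2} f = -3x^3 + 23x^2 - (243/4)x

the result is g(x) = -3x^3 + 23x^2 - (243/4)x


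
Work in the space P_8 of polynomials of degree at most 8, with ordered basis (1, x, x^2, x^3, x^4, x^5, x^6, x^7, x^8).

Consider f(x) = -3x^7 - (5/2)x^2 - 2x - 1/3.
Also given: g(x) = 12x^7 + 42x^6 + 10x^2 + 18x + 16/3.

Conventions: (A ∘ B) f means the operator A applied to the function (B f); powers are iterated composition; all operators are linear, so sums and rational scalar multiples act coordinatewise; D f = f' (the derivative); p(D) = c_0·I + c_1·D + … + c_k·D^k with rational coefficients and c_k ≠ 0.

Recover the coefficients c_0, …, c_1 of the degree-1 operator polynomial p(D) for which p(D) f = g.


D^0 f = -3x^7 - (5/2)x^2 - 2x - 1/3
D^1 f = -21x^6 - 5x - 2
matching coefficients of g against c_0 f + c_1 Df + … from the top degree down determines the c_i
solution: c_0 = -4, c_1 = -2

c_0 = -4, c_1 = -2


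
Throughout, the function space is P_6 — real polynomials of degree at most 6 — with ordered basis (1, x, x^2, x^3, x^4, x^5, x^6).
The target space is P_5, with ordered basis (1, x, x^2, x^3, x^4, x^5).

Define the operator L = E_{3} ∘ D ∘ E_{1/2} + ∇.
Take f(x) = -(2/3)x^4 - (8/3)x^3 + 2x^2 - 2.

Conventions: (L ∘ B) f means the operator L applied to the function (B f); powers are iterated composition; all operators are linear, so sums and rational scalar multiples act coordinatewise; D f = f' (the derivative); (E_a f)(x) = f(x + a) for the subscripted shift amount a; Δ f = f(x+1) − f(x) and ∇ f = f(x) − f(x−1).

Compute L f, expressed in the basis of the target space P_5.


g(x) = -(16/3)x^3 - 40x^2 - (422/3)x - 607/3

E_{1/2} f = -(2/3)x^4 - 4x^3 - 3x^2 - (1/3)x - 15/8
D E_{1/2} f = -(8/3)x^3 - 12x^2 - 6x - 1/3
E_{3} D E_{1/2} f = -(8/3)x^3 - 36x^2 - 150x - 595/3
∇ f = -(8/3)x^3 - 4x^2 + (28/3)x - 4
(E_{3} ∘ D ∘ E_{1/2} + ∇) f = -(16/3)x^3 - 40x^2 - (422/3)x - 607/3


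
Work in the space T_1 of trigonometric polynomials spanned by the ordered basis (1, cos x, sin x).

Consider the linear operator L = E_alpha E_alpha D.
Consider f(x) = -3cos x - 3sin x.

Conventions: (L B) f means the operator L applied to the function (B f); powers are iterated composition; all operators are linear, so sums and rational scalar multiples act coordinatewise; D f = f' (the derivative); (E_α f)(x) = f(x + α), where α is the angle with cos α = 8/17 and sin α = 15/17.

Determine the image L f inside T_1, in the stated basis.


D f = -3cos x + 3sin x
E_alpha D f = (21/17)cos x + (69/17)sin x
E_alpha (E_alpha D) f = (1203/289)cos x + (237/289)sin x

the result is g(x) = (1203/289)cos x + (237/289)sin x


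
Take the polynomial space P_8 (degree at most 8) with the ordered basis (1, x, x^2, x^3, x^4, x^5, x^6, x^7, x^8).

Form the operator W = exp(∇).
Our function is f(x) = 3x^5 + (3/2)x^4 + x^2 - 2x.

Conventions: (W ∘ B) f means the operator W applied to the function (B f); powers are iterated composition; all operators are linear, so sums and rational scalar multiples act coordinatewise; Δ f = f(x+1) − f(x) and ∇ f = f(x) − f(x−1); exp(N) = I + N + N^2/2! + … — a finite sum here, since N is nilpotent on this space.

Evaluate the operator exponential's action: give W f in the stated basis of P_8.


order-1 term: 15x^4 - 24x^3 + 21x^2 - 7x - 3/2
order-2 term: 30x^3 - 81x^2 + 87x - 67/2
order-3 term: 30x^2 - 84x + 66
order-4 term: 15x - 57/2
order-5 term: 3
the series for exp(∇) f terminates at order 5
exp(∇) f = 3x^5 + (33/2)x^4 + 6x^3 - 29x^2 + 9x + 11/2

g(x) = 3x^5 + (33/2)x^4 + 6x^3 - 29x^2 + 9x + 11/2


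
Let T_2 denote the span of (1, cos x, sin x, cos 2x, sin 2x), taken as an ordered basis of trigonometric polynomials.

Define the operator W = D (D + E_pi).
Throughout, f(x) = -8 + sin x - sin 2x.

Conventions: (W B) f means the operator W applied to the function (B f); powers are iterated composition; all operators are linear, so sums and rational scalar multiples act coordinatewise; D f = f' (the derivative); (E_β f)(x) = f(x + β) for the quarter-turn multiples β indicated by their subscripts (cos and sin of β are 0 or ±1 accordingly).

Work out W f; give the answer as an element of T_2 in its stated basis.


the image equals g(x) = -cos x - sin x - 2cos 2x + 4sin 2x

D f = cos x - 2cos 2x
E_pi f = -8 - sin x - sin 2x
(D + E_pi) f = -8 + cos x - sin x - 2cos 2x - sin 2x
D (D + E_pi) f = -cos x - sin x - 2cos 2x + 4sin 2x


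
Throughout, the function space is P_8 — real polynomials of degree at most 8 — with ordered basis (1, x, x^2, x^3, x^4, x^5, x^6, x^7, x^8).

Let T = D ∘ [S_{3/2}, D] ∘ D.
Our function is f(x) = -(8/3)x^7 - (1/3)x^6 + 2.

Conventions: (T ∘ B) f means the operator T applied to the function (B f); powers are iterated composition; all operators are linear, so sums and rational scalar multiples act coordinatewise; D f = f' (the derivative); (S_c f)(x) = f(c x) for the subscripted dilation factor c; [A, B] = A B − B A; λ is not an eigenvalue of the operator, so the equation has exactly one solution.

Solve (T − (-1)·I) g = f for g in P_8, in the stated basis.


write g with unknown coordinates in the stated basis and equate coefficients in (T − (-1)·I) g = f
solving from the highest basis element down gives g = -(8/3)x^7 - (1/3)x^6 - (8505/4)x^4 - (405/4)x^3 - (229635/4)x - 3629/8
check: T g = (8505/4)x^4 + (405/4)x^3 + (229635/4)x + 3645/8
so T g − (-1)·g = -(8/3)x^7 - (1/3)x^6 + 2 = f ✓

the image equals g(x) = -(8/3)x^7 - (1/3)x^6 - (8505/4)x^4 - (405/4)x^3 - (229635/4)x - 3629/8


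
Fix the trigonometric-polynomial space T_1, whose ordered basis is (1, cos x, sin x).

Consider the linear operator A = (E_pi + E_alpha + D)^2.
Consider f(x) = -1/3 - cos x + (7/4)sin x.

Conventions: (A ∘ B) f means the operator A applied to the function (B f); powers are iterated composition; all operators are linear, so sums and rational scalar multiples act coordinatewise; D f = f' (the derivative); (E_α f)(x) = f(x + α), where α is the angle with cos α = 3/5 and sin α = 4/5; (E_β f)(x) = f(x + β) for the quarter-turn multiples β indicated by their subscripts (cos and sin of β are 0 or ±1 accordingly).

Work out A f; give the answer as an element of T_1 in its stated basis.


E_pi f = -1/3 + cos x - (7/4)sin x
E_alpha f = -1/3 + (4/5)cos x + (37/20)sin x
D f = (7/4)cos x + sin x
(E_pi + E_alpha + D) f = -2/3 + (71/20)cos x + (11/10)sin x
E_pi (E_pi + E_alpha + D) f = -2/3 - (71/20)cos x - (11/10)sin x
E_alpha (E_pi + E_alpha + D) f = -2/3 + (301/100)cos x - (109/50)sin x
D (E_pi + E_alpha + D) f = (11/10)cos x - (71/20)sin x
(E_pi + E_alpha + D) (E_pi + E_alpha + D) f = -4/3 + (14/25)cos x - (683/100)sin x

g(x) = -4/3 + (14/25)cos x - (683/100)sin x


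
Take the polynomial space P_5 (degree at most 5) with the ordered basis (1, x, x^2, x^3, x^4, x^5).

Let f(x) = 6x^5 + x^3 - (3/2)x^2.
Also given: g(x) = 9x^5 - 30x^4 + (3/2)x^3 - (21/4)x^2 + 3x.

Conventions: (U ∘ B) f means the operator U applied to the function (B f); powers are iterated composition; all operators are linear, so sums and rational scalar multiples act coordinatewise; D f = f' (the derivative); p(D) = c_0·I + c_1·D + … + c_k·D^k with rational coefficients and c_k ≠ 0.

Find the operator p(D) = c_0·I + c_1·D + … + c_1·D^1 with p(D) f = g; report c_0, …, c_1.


c_0 = 3/2, c_1 = -1

D^0 f = 6x^5 + x^3 - (3/2)x^2
D^1 f = 30x^4 + 3x^2 - 3x
matching coefficients of g against c_0 f + c_1 Df + … from the top degree down determines the c_i
solution: c_0 = 3/2, c_1 = -1


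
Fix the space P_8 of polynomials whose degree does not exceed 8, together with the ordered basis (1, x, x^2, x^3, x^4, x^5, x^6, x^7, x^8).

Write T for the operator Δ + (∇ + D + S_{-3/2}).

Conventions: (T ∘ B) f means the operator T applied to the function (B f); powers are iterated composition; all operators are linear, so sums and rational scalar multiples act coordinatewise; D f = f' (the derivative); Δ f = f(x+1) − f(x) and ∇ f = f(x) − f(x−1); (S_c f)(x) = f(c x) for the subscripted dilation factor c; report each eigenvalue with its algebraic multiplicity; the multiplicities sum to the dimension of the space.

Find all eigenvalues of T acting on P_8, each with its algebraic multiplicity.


image of 1: 1
image of x: -(3/2)x + 3
image of x^2: (9/4)x^2 + 6x
image of x^3: -(27/8)x^3 + 9x^2 + 2
image of x^4: (81/16)x^4 + 12x^3 + 8x
image of x^5: -(243/32)x^5 + 15x^4 + 20x^2 + 2
image of x^6: (729/64)x^6 + 18x^5 + 40x^3 + 12x
image of x^7: -(2187/128)x^7 + 21x^6 + 70x^4 + 42x^2 + 2
image of x^8: (6561/256)x^8 + 24x^7 + 112x^5 + 112x^3 + 16x
the matrix is upper triangular; its diagonal is (1, -3/2, 9/4, -27/8, 81/16, -243/32, 729/64, -2187/128, 6561/256)
for a triangular matrix the eigenvalues are the diagonal entries, with algebraic multiplicity their repetition count

λ = -2187/128 (multiplicity 1), λ = -243/32 (multiplicity 1), λ = -27/8 (multiplicity 1), λ = -3/2 (multiplicity 1), λ = 1 (multiplicity 1), λ = 9/4 (multiplicity 1), λ = 81/16 (multiplicity 1), λ = 729/64 (multiplicity 1), λ = 6561/256 (multiplicity 1)


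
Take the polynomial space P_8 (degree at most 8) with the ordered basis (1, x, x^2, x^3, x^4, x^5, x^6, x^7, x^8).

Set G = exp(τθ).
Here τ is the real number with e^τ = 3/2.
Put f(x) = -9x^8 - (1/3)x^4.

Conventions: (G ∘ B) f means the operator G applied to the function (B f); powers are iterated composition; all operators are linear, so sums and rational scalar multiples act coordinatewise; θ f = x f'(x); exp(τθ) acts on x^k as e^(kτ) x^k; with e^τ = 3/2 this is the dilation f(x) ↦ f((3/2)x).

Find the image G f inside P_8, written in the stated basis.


exp(τθ) x^k = e^(kτ) x^k; with e^τ = 3/2 this sends x^k to (3/2)^k x^k
x^4 ↦ 81/16 x^4
x^8 ↦ 6561/256 x^8
applying this coordinatewise to f: exp(τθ) f = -(59049/256)x^8 - (27/16)x^4

the image equals g(x) = -(59049/256)x^8 - (27/16)x^4


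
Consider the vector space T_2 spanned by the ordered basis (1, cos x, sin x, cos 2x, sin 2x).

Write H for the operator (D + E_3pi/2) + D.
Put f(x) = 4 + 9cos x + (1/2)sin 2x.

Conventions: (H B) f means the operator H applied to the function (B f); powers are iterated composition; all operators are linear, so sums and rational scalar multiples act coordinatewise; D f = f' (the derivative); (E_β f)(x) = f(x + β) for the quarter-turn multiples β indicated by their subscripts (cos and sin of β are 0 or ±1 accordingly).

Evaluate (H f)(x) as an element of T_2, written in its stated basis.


D f = -9sin x + cos 2x
E_3pi/2 f = 4 + 9sin x - (1/2)sin 2x
(D + E_3pi/2) f = 4 + cos 2x - (1/2)sin 2x
D f = -9sin x + cos 2x
((D + E_3pi/2) + D) f = 4 - 9sin x + 2cos 2x - (1/2)sin 2x

the result is g(x) = 4 - 9sin x + 2cos 2x - (1/2)sin 2x


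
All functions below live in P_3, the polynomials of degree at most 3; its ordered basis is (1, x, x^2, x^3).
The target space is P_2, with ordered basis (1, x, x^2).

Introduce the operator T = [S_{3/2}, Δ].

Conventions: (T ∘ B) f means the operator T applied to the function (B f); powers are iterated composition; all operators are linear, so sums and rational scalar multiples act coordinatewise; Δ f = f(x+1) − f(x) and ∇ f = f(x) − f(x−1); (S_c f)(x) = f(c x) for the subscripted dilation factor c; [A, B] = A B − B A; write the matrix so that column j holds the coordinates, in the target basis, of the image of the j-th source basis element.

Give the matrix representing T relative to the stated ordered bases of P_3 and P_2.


image of 1: 0
image of x: -1/2
image of x^2: -(3/2)x - 5/4
image of x^3: -(27/8)x^2 - (45/8)x - 19/8
each image's coordinates form column j of the matrix

the matrix is [[0, -1/2, -5/4, -19/8]; [0, 0, -3/2, -45/8]; [0, 0, 0, -27/8]] (rows listed top to bottom)


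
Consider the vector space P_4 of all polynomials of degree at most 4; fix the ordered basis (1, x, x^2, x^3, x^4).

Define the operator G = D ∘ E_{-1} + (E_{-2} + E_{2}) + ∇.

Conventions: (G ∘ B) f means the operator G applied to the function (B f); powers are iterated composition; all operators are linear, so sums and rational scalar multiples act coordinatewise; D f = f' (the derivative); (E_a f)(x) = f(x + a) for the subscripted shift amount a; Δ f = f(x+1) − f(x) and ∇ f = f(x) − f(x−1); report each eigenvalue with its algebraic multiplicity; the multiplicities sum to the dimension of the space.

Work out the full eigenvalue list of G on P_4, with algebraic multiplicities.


image of 1: 2
image of x: 2x + 2
image of x^2: 2x^2 + 4x + 5
image of x^3: 2x^3 + 6x^2 + 15x + 4
image of x^4: 2x^4 + 8x^3 + 30x^2 + 16x + 27
the matrix is upper triangular; its diagonal is (2, 2, 2, 2, 2)
for a triangular matrix the eigenvalues are the diagonal entries, with algebraic multiplicity their repetition count

λ = 2 (multiplicity 5)


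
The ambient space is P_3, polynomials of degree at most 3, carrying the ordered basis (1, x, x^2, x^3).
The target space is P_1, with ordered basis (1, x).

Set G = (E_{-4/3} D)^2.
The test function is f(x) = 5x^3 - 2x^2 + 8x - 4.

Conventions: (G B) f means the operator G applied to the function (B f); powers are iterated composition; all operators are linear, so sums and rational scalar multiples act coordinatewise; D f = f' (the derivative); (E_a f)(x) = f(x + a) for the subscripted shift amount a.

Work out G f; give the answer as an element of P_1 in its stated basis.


D f = 15x^2 - 4x + 8
E_{-4/3} D f = 15x^2 - 44x + 40
D (E_{-4/3} D) f = 30x - 44
E_{-4/3} D (E_{-4/3} D) f = 30x - 84

the result is g(x) = 30x - 84


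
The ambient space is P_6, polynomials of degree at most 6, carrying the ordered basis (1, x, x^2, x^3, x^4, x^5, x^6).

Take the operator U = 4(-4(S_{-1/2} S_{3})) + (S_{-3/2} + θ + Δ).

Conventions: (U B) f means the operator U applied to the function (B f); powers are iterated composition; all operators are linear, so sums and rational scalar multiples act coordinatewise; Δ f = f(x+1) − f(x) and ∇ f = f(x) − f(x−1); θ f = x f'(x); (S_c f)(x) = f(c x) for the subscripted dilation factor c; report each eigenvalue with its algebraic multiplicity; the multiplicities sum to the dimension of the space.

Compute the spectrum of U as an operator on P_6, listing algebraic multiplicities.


λ = -10551/64 (multiplicity 1), λ = -1151/16 (multiplicity 1), λ = -127/4 (multiplicity 1), λ = -15 (multiplicity 1), λ = 47/2 (multiplicity 1), λ = 429/8 (multiplicity 1), λ = 3805/32 (multiplicity 1)

image of 1: -15
image of x: (47/2)x + 1
image of x^2: -(127/4)x^2 + 2x + 1
image of x^3: (429/8)x^3 + 3x^2 + 3x + 1
image of x^4: -(1151/16)x^4 + 4x^3 + 6x^2 + 4x + 1
image of x^5: (3805/32)x^5 + 5x^4 + 10x^3 + 10x^2 + 5x + 1
image of x^6: -(10551/64)x^6 + 6x^5 + 15x^4 + 20x^3 + 15x^2 + 6x + 1
the matrix is upper triangular; its diagonal is (-15, 47/2, -127/4, 429/8, -1151/16, 3805/32, -10551/64)
for a triangular matrix the eigenvalues are the diagonal entries, with algebraic multiplicity their repetition count


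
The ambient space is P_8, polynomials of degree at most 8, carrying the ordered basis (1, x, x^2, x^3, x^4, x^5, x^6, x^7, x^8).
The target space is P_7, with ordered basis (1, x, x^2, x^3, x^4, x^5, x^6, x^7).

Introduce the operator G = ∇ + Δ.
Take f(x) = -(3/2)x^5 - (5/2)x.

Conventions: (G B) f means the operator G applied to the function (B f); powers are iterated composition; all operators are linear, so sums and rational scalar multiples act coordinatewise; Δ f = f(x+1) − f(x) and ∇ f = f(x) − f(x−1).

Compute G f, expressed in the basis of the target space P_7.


the result is g(x) = -15x^4 - 30x^2 - 8

∇ f = -(15/2)x^4 + 15x^3 - 15x^2 + (15/2)x - 4
Δ f = -(15/2)x^4 - 15x^3 - 15x^2 - (15/2)x - 4
(∇ + Δ) f = -15x^4 - 30x^2 - 8


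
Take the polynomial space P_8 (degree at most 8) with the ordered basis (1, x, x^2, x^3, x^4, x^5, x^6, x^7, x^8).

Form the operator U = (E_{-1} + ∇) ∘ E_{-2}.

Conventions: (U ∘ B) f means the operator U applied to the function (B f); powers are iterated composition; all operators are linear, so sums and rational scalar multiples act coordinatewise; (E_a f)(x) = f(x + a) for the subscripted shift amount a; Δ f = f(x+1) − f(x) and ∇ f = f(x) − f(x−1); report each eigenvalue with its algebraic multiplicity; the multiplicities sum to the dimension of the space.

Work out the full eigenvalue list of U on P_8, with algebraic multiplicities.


λ = 1 (multiplicity 9)

image of 1: 1
image of x: x - 2
image of x^2: x^2 - 4x + 4
image of x^3: x^3 - 6x^2 + 12x - 8
image of x^4: x^4 - 8x^3 + 24x^2 - 32x + 16
image of x^5: x^5 - 10x^4 + 40x^3 - 80x^2 + 80x - 32
image of x^6: x^6 - 12x^5 + 60x^4 - 160x^3 + 240x^2 - 192x + 64
image of x^7: x^7 - 14x^6 + 84x^5 - 280x^4 + 560x^3 - 672x^2 + 448x - 128
image of x^8: x^8 - 16x^7 + 112x^6 - 448x^5 + 1120x^4 - 1792x^3 + 1792x^2 - 1024x + 256
the matrix is upper triangular; its diagonal is (1, 1, 1, 1, 1, 1, 1, 1, 1)
for a triangular matrix the eigenvalues are the diagonal entries, with algebraic multiplicity their repetition count


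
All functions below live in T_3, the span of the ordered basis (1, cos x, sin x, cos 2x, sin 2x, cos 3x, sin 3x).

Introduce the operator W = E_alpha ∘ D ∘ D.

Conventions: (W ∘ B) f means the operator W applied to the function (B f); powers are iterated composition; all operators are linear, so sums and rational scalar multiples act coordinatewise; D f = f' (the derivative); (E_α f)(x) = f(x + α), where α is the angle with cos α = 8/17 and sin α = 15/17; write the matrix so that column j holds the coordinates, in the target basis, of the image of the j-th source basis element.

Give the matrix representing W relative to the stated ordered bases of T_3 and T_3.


the matrix is [[0, 0, 0, 0, 0, 0, 0]; [0, -8/17, -15/17, 0, 0, 0, 0]; [0, 15/17, -8/17, 0, 0, 0, 0]; [0, 0, 0, 644/289, -960/289, 0, 0]; [0, 0, 0, 960/289, 644/289, 0, 0]; [0, 0, 0, 0, 0, 43992/4913, 4455/4913]; [0, 0, 0, 0, 0, -4455/4913, 43992/4913]] (rows listed top to bottom)

image of 1: 0
image of cos x: -(8/17)cos x + (15/17)sin x
image of sin x: -(15/17)cos x - (8/17)sin x
image of cos 2x: (644/289)cos 2x + (960/289)sin 2x
image of sin 2x: -(960/289)cos 2x + (644/289)sin 2x
image of cos 3x: (43992/4913)cos 3x - (4455/4913)sin 3x
image of sin 3x: (4455/4913)cos 3x + (43992/4913)sin 3x
each image's coordinates form column j of the matrix


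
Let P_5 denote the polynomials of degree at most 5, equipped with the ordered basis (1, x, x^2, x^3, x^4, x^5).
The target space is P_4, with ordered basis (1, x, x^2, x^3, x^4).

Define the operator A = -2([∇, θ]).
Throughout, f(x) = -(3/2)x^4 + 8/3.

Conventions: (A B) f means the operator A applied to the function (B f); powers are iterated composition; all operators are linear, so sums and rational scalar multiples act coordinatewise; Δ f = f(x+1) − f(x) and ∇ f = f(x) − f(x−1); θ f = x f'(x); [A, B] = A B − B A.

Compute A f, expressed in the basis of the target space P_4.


θ f = -6x^4
∇ θ f = -24x^3 + 36x^2 - 24x + 6
∇ f = -6x^3 + 9x^2 - 6x + 3/2
θ ∇ f = -18x^3 + 18x^2 - 6x
[∇, θ] f = -6x^3 + 18x^2 - 18x + 6
(-2([∇, θ])) f = 12x^3 - 36x^2 + 36x - 12

the result is g(x) = 12x^3 - 36x^2 + 36x - 12


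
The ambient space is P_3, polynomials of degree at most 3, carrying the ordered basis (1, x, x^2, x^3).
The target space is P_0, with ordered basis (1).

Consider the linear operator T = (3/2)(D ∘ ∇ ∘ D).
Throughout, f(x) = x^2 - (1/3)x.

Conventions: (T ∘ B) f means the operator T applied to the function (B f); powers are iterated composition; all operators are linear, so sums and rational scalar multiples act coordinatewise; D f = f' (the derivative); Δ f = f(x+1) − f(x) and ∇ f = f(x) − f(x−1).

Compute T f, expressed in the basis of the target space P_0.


D f = 2x - 1/3
∇ D f = 2
D ∇ D f = 0
((3/2)(D ∘ ∇ ∘ D)) f = 0

the result is g(x) = 0


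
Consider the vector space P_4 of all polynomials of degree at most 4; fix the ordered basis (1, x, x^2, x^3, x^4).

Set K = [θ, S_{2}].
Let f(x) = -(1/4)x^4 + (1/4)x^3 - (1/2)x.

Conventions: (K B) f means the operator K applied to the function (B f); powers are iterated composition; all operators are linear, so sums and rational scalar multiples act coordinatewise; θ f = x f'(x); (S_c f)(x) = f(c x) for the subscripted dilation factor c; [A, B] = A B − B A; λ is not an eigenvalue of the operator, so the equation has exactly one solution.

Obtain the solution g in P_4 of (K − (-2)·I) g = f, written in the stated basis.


the image equals g(x) = -(1/8)x^4 + (1/8)x^3 - (1/4)x

write g with unknown coordinates in the stated basis and equate coefficients in (K − (-2)·I) g = f
solving from the highest basis element down gives g = -(1/8)x^4 + (1/8)x^3 - (1/4)x
check: K g = 0
so K g − (-2)·g = -(1/4)x^4 + (1/4)x^3 - (1/2)x = f ✓


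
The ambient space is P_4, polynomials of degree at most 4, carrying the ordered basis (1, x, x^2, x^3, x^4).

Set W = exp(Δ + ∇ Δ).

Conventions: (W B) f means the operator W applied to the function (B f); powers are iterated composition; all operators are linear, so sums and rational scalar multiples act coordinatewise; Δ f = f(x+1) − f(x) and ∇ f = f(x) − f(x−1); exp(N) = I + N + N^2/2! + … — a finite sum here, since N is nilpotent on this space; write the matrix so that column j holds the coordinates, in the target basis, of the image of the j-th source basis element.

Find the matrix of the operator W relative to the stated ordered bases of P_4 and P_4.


image of 1: 1
image of x: x + 1
image of x^2: x^2 + 2x + 4
image of x^3: x^3 + 3x^2 + 12x + 11
image of x^4: x^4 + 4x^3 + 24x^2 + 44x + 53
each image's coordinates form column j of the matrix

the matrix is [[1, 1, 4, 11, 53]; [0, 1, 2, 12, 44]; [0, 0, 1, 3, 24]; [0, 0, 0, 1, 4]; [0, 0, 0, 0, 1]] (rows listed top to bottom)


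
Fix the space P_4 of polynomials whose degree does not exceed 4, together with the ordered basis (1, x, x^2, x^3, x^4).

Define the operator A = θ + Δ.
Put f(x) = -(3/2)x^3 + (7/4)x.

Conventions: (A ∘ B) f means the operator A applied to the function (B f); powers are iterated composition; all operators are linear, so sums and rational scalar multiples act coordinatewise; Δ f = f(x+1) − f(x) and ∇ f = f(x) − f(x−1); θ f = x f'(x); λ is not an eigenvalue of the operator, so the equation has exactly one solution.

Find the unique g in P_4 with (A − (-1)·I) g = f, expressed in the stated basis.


write g with unknown coordinates in the stated basis and equate coefficients in (A − (-1)·I) g = f
solving from the highest basis element down gives g = -(3/8)x^3 + (3/8)x^2 + (17/16)x - 17/16
check: A g = -(9/8)x^3 - (3/8)x^2 + (11/16)x + 17/16
so A g − (-1)·g = -(3/2)x^3 + (7/4)x = f ✓

the result is g(x) = -(3/8)x^3 + (3/8)x^2 + (17/16)x - 17/16


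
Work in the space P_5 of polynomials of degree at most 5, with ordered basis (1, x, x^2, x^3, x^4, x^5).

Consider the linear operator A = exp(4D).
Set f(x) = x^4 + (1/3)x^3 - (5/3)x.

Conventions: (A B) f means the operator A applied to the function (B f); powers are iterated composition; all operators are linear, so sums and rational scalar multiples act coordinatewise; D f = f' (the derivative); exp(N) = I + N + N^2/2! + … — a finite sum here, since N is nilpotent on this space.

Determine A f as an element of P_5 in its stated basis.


order-1 term: 16x^3 + 4x^2 - 20/3
order-2 term: 96x^2 + 16x
order-3 term: 256x + 64/3
order-4 term: 256
the series for exp(4D) f terminates at order 4
exp(4D) f = x^4 + (49/3)x^3 + 100x^2 + (811/3)x + 812/3

the result is g(x) = x^4 + (49/3)x^3 + 100x^2 + (811/3)x + 812/3


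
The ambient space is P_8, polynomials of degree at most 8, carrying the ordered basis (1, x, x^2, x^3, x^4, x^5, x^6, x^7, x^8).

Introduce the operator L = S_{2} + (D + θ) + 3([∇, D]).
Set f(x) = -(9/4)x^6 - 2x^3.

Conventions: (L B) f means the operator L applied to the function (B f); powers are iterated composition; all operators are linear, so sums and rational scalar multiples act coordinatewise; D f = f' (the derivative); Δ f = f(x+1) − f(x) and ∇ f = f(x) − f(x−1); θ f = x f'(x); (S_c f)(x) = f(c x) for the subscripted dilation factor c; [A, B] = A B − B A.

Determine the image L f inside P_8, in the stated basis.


the image equals g(x) = -(315/2)x^6 - (27/2)x^5 - 22x^3 - 6x^2

S_{2} f = -144x^6 - 16x^3
D f = -(27/2)x^5 - 6x^2
θ f = -(27/2)x^6 - 6x^3
(D + θ) f = -(27/2)x^6 - (27/2)x^5 - 6x^3 - 6x^2
D f = -(27/2)x^5 - 6x^2
∇ D f = -(135/2)x^4 + 135x^3 - 135x^2 + (111/2)x - 15/2
∇ f = -(27/2)x^5 + (135/4)x^4 - 45x^3 + (111/4)x^2 - (15/2)x + 1/4
D ∇ f = -(135/2)x^4 + 135x^3 - 135x^2 + (111/2)x - 15/2
[∇, D] f = 0
(3([∇, D])) f = 0
(S_{2} + (D + θ) + 3([∇, D])) f = -(315/2)x^6 - (27/2)x^5 - 22x^3 - 6x^2


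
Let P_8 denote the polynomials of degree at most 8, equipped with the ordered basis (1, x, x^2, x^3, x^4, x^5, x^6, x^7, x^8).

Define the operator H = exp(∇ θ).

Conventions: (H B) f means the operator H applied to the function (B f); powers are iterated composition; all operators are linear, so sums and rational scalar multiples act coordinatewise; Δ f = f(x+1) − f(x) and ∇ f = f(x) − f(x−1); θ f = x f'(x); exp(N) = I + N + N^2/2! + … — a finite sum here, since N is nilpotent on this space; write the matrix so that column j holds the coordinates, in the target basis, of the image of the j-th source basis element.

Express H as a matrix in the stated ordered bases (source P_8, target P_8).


the matrix is [[1, 1, 0, -9/2, -12, 75/2, 495, 13573/12, -57736/3]; [0, 1, 4, 9, -8, -200, -774, 3724, 202576/3]; [0, 0, 1, 9, 48, 125, -630, -19551/2, -38192]; [0, 0, 0, 1, 16, 150, 900, 1470, -40992]; [0, 0, 0, 0, 1, 25, 360, 7105/2, 20720]; [0, 0, 0, 0, 0, 1, 36, 735, 10528]; [0, 0, 0, 0, 0, 0, 1, 49, 1344]; [0, 0, 0, 0, 0, 0, 0, 1, 64]; [0, 0, 0, 0, 0, 0, 0, 0, 1]] (rows listed top to bottom)

image of 1: 1
image of x: x + 1
image of x^2: x^2 + 4x
image of x^3: x^3 + 9x^2 + 9x - 9/2
image of x^4: x^4 + 16x^3 + 48x^2 - 8x - 12
image of x^5: x^5 + 25x^4 + 150x^3 + 125x^2 - 200x + 75/2
image of x^6: x^6 + 36x^5 + 360x^4 + 900x^3 - 630x^2 - 774x + 495
image of x^7: x^7 + 49x^6 + 735x^5 + (7105/2)x^4 + 1470x^3 - (19551/2)x^2 + 3724x + 13573/12
image of x^8: x^8 + 64x^7 + 1344x^6 + 10528x^5 + 20720x^4 - 40992x^3 - 38192x^2 + (202576/3)x - 57736/3
each image's coordinates form column j of the matrix


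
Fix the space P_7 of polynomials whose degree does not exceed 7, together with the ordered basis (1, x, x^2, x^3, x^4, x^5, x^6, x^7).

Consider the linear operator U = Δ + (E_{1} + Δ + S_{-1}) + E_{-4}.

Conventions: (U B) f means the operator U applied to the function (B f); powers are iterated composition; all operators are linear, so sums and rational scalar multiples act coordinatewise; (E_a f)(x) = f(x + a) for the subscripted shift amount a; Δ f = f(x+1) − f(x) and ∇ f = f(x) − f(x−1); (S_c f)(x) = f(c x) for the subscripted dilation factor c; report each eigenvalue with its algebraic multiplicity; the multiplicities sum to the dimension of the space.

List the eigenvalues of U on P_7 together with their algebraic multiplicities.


λ = 1 (multiplicity 4), λ = 3 (multiplicity 4)

image of 1: 3
image of x: x - 1
image of x^2: 3x^2 - 2x + 19
image of x^3: x^3 - 3x^2 + 57x - 61
image of x^4: 3x^4 - 4x^3 + 114x^2 - 244x + 259
image of x^5: x^5 - 5x^4 + 190x^3 - 610x^2 + 1295x - 1021
image of x^6: 3x^6 - 6x^5 + 285x^4 - 1220x^3 + 3885x^2 - 6126x + 4099
image of x^7: x^7 - 7x^6 + 399x^5 - 2135x^4 + 9065x^3 - 21441x^2 + 28693x - 16381
the matrix is upper triangular; its diagonal is (3, 1, 3, 1, 3, 1, 3, 1)
for a triangular matrix the eigenvalues are the diagonal entries, with algebraic multiplicity their repetition count


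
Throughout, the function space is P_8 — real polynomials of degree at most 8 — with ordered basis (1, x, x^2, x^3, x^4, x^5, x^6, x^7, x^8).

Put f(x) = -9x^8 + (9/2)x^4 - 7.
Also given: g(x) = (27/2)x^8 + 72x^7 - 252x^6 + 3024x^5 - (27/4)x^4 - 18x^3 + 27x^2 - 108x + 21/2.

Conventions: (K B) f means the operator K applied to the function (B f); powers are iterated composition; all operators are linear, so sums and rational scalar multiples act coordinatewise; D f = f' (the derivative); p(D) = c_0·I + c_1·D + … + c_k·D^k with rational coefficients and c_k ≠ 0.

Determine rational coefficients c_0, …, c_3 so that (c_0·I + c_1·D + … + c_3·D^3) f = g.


D^0 f = -9x^8 + (9/2)x^4 - 7
D^1 f = -72x^7 + 18x^3
D^2 f = -504x^6 + 54x^2
D^3 f = -3024x^5 + 108x
matching coefficients of g against c_0 f + c_1 Df + … from the top degree down determines the c_i
solution: c_0 = -3/2, c_1 = -1, c_2 = 1/2, c_3 = -1

p(D) = -(3/2)·I − D + (1/2)·D^2 − D^3, i.e. c_0 = -3/2, c_1 = -1, c_2 = 1/2, c_3 = -1


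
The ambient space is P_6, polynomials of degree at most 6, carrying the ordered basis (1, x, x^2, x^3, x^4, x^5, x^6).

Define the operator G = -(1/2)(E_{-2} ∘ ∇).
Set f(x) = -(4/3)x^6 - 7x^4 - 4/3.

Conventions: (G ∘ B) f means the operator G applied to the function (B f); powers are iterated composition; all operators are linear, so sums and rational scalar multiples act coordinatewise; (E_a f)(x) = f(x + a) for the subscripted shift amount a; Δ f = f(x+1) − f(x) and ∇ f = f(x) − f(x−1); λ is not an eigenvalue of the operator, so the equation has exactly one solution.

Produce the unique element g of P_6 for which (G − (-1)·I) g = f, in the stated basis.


the result is g(x) = -(4/3)x^6 - 4x^5 + 33x^4 - (262/3)x^3 - 356x^2 + 1359x - 938/3

write g with unknown coordinates in the stated basis and equate coefficients in (G − (-1)·I) g = f
solving from the highest basis element down gives g = -(4/3)x^6 - 4x^5 + 33x^4 - (262/3)x^3 - 356x^2 + 1359x - 938/3
check: G g = 4x^5 - 40x^4 + (262/3)x^3 + 356x^2 - 1359x + 934/3
so G g − (-1)·g = -(4/3)x^6 - 7x^4 - 4/3 = f ✓
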